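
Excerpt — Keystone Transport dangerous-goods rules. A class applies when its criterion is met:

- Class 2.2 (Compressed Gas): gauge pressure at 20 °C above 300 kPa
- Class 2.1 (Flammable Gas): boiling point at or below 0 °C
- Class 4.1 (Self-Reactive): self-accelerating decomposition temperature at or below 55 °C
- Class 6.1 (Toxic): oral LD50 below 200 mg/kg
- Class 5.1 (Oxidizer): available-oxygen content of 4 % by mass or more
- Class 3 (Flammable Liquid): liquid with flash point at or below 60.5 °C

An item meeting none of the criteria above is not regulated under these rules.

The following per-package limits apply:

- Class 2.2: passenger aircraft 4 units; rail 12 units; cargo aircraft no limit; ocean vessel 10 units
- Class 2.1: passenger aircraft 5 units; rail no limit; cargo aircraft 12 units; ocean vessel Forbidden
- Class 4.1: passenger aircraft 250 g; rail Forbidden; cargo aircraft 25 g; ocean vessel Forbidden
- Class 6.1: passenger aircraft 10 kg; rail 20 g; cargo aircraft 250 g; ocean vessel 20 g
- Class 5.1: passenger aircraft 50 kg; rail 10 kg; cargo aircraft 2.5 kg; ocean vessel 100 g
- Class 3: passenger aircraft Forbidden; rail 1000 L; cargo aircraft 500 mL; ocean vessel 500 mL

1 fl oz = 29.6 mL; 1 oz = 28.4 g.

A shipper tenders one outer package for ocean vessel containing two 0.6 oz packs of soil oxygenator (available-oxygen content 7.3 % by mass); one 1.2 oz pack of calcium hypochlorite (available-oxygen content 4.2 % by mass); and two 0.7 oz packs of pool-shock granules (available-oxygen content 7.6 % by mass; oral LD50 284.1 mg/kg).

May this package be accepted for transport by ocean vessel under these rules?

With available-oxygen content 7.3 % by mass (≥ 4 % by mass), the soil oxygenator falls in Class 5.1.
Calcium hypochlorite: available-oxygen content 4.2 % by mass ≥ 4 % by mass → Class 5.1 (Oxidizer).
Pool-shock granules: available-oxygen content 7.6 % by mass ≥ 4 % by mass → Class 5.1 (Oxidizer).
Total Class 5.1: (two 0.6 oz packs = 34.08 g) + (one 1.2 oz pack = 34.08 g) + (two 0.7 oz packs = 39.76 g) = 107.92 g.
107.92 g exceeds the ocean vessel limit of 100 g for Class 5.1.

No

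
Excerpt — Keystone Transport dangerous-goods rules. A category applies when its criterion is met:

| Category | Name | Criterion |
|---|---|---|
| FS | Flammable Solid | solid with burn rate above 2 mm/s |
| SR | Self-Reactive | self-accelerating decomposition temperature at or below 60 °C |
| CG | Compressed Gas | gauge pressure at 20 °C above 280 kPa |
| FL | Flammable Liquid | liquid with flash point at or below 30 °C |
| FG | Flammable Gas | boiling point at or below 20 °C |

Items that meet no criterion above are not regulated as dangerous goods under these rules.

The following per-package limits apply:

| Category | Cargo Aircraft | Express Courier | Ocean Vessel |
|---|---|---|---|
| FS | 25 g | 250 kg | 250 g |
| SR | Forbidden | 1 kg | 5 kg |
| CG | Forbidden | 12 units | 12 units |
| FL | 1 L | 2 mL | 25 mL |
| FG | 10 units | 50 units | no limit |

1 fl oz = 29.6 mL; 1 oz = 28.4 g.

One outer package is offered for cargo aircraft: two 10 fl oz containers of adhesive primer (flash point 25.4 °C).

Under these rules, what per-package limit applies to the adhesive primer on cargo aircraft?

1 L

Adhesive primer: flash point 25.4 °C ≤ 30 °C → Category FL (Flammable Liquid).
The cargo aircraft limit for Category FL is 1 L.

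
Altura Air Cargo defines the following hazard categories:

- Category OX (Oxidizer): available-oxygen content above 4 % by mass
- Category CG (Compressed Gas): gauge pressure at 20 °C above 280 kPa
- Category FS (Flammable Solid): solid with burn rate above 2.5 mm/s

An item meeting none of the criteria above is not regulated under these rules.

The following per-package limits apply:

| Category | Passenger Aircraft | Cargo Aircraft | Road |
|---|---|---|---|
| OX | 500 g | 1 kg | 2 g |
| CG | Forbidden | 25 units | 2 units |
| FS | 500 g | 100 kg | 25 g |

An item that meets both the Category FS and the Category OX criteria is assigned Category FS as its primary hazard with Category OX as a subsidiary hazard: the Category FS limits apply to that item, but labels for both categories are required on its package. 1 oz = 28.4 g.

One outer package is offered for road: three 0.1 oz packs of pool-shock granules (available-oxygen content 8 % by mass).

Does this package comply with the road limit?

No

The pool-shock granules have available-oxygen content 8 % by mass, which is > 4 % by mass, so they are Category OX (Oxidizer).
Category OX quantity: three 0.1 oz packs = 8.52 g.
That exceeds the Category OX road limit of 2 g.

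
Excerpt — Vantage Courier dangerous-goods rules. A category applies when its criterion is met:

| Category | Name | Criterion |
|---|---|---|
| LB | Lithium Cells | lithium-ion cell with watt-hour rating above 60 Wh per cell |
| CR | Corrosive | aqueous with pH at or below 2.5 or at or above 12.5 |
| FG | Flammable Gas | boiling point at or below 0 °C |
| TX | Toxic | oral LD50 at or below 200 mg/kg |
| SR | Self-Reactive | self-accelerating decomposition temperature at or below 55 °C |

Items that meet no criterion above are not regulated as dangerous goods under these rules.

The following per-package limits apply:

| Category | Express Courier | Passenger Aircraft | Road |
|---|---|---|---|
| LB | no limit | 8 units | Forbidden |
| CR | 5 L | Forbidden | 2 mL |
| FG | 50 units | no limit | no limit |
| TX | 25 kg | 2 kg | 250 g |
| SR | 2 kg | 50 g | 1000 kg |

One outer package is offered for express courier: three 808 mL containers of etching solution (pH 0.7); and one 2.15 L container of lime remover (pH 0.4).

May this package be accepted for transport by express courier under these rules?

Yes

With pH 0.7 (≤ 2.5), the etching solution falls in Category CR.
With pH 0.4 (≤ 2.5), the lime remover falls in Category CR.
Category CR net quantity: (three 808 mL containers = 2.424 L) + 2.15 L = 4.574 L.
4.574 L is within the express courier limit of 5 L for Category CR.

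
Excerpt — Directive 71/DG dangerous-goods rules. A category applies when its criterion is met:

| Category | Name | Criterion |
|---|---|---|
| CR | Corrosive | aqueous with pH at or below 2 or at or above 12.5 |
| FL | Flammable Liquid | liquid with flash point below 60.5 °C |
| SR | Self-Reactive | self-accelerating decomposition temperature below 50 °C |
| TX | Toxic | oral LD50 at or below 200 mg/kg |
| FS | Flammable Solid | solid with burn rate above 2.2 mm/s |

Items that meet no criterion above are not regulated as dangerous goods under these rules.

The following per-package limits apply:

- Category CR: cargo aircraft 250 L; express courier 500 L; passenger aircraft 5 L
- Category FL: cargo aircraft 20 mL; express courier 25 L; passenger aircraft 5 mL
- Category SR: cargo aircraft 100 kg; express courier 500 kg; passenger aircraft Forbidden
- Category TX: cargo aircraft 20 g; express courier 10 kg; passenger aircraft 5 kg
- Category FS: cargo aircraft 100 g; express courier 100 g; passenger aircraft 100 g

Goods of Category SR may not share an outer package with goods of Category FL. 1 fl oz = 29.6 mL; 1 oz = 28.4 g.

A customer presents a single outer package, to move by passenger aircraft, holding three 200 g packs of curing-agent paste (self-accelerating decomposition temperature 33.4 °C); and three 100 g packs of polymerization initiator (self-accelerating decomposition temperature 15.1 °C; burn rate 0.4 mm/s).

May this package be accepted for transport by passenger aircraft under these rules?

The curing-agent paste has self-accelerating decomposition temperature 33.4 °C, which is < 50 °C, so it is Category SR (Self-Reactive).
With self-accelerating decomposition temperature 15.1 °C (< 50 °C), the polymerization initiator falls in Category SR.
Total Category SR: (three 200 g packs = 600 g) + (three 100 g packs = 300 g) = 900 g.
By passenger aircraft, Category SR is Forbidden regardless of quantity.

No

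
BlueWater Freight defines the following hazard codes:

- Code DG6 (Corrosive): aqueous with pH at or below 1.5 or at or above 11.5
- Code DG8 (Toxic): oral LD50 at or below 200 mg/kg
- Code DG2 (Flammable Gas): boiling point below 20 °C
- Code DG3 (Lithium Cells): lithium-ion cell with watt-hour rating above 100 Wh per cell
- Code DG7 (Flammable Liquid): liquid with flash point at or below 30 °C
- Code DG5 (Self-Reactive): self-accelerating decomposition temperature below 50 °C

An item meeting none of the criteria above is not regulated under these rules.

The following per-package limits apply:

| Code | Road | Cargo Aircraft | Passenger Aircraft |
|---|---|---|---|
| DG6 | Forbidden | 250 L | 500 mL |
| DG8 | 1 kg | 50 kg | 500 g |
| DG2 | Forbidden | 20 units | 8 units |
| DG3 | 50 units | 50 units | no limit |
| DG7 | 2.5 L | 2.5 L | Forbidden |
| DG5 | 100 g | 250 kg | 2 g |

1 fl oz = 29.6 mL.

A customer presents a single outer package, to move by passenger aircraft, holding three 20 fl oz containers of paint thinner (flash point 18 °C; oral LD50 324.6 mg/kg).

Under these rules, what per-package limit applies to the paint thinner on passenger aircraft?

Flash point 18 °C meets the Code DG7 criterion (Flammable Liquid), so the paint thinner is Code DG7.
The passenger aircraft limit for Code DG7 is Forbidden.

Forbidden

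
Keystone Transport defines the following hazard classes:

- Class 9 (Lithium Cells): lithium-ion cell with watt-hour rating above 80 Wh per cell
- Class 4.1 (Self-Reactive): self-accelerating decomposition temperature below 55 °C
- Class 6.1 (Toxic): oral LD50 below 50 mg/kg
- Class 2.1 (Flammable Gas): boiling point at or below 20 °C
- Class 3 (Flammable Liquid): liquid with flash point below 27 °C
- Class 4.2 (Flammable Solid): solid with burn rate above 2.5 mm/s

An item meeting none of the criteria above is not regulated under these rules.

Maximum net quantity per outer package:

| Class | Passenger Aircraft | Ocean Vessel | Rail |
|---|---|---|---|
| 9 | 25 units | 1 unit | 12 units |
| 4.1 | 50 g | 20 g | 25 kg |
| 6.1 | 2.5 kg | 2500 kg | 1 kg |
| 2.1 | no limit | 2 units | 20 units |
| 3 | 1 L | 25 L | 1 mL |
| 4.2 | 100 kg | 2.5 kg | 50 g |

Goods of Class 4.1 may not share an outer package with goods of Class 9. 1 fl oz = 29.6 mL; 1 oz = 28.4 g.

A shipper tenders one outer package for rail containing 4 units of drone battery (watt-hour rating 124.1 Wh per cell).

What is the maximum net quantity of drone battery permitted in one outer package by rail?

With watt-hour rating 124.1 Wh per cell (> 80 Wh per cell), the drone battery falls in Class 9.
The rail limit for Class 9 is 12 units.

12 units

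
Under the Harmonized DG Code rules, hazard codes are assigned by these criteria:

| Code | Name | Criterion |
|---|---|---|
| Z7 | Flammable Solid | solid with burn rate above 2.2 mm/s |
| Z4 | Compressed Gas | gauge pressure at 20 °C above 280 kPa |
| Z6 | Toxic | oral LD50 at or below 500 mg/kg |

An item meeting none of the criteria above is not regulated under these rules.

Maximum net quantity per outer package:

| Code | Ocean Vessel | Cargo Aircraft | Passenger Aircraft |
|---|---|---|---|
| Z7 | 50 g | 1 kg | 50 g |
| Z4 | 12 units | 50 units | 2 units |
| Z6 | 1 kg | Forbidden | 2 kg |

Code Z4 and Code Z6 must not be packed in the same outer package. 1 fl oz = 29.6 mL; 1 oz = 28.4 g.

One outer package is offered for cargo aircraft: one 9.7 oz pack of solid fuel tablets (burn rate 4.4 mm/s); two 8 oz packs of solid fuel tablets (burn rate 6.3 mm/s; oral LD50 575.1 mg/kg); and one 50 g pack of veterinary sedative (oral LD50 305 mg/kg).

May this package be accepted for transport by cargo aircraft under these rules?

With burn rate 4.4 mm/s (> 2.2 mm/s), the solid fuel tablets fall in Code Z7.
Burn rate 6.3 mm/s meets the Code Z7 criterion (Flammable Solid), so the solid fuel tablets are Code Z7.
With oral LD50 305 mg/kg (≤ 500 mg/kg), the veterinary sedative falls in Code Z6.
Code Z6 quantity: 50 g.
Code Z6 is Forbidden by cargo aircraft.
Total Code Z7: (one 9.7 oz pack = 275.48 g) + (two 8 oz packs = 454.4 g) = 729.88 g.
729.88 g ≤ 1 kg (cargo aircraft limit, Code Z7) — within limit.
The segregation rule (Code Z4 with Code Z6) does not apply to Code Z6 with Code Z7.

No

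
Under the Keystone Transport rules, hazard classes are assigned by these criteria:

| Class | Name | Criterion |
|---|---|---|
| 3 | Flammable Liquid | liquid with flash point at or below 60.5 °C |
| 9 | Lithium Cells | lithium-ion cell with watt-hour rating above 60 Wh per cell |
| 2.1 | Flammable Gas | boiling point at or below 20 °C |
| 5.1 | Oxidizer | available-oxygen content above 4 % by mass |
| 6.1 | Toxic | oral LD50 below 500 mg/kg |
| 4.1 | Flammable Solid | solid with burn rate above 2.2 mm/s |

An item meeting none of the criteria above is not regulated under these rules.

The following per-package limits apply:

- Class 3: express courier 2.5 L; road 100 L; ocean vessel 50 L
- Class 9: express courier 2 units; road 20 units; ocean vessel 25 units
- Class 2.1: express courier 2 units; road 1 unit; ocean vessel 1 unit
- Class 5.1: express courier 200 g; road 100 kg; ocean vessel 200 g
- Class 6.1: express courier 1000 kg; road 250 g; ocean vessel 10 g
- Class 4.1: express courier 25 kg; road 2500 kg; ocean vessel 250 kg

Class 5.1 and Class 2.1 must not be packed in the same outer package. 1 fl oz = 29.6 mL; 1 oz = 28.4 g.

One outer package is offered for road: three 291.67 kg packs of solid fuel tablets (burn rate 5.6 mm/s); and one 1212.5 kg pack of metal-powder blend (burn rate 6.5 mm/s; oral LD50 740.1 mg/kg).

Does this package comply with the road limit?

Yes

With burn rate 5.6 mm/s (> 2.2 mm/s), the solid fuel tablets fall in Class 4.1.
Burn rate 6.5 mm/s meets the Class 4.1 criterion (Flammable Solid), so the metal-powder blend is Class 4.1.
Class 4.1 net quantity: (three 291.67 kg packs = 875.01 kg) + 1212.5 kg = 2087.51 kg.
2087.51 kg ≤ 2500 kg (road limit, Class 4.1) — within limit.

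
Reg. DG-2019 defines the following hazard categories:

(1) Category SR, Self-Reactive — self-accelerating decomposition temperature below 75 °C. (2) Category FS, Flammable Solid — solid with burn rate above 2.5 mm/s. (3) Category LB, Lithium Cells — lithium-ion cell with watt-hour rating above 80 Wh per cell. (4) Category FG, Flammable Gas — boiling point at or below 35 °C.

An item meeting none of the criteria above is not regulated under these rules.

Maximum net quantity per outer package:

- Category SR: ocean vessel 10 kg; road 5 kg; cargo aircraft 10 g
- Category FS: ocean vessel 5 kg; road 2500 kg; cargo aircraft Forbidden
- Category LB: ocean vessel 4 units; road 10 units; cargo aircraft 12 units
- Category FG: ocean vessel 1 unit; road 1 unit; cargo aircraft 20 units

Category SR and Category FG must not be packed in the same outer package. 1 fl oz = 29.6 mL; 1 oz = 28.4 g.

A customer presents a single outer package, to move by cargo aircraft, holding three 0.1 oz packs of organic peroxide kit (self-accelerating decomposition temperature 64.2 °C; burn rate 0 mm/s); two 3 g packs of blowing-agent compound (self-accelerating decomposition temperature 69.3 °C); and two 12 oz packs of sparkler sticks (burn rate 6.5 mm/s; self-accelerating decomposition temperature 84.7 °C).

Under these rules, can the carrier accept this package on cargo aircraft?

No

Organic peroxide kit: self-accelerating decomposition temperature 64.2 °C < 75 °C → Category SR (Self-Reactive).
The blowing-agent compound has self-accelerating decomposition temperature 69.3 °C, which is < 75 °C, so it is Category SR (Self-Reactive).
With burn rate 6.5 mm/s (> 2.5 mm/s), the sparkler sticks fall in Category FS.
Category FS quantity: two 12 oz packs = 681.6 g.
Category FS is Forbidden by cargo aircraft.
Category SR net quantity: (three 0.1 oz packs = 8.52 g) + (two 3 g packs = 6 g) = 14.52 g.
That exceeds the Category SR cargo aircraft limit of 10 g.
The segregation rule (Category SR with Category FG) does not apply to Category FS with Category SR.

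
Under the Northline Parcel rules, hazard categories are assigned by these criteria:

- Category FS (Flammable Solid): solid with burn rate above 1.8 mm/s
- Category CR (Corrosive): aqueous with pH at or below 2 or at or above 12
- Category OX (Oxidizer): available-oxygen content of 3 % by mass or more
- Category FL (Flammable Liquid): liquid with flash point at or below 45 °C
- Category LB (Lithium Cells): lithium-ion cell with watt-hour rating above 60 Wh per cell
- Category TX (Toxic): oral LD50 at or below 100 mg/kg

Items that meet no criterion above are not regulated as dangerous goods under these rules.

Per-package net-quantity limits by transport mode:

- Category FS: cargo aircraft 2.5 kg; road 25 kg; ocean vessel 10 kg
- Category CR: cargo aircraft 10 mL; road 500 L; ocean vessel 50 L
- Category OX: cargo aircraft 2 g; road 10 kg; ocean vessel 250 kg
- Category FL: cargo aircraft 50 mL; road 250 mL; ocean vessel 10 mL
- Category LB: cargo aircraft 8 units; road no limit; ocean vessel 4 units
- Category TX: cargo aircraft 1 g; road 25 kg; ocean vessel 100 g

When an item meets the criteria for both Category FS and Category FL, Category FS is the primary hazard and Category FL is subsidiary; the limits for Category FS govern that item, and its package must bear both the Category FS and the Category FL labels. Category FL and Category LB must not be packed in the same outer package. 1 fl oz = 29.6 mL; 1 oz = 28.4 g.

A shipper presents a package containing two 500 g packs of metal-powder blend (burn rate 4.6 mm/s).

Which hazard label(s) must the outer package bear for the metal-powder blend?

With burn rate 4.6 mm/s (> 1.8 mm/s), the metal-powder blend falls in Category FS.
Only the Category FS label is required.

Category FS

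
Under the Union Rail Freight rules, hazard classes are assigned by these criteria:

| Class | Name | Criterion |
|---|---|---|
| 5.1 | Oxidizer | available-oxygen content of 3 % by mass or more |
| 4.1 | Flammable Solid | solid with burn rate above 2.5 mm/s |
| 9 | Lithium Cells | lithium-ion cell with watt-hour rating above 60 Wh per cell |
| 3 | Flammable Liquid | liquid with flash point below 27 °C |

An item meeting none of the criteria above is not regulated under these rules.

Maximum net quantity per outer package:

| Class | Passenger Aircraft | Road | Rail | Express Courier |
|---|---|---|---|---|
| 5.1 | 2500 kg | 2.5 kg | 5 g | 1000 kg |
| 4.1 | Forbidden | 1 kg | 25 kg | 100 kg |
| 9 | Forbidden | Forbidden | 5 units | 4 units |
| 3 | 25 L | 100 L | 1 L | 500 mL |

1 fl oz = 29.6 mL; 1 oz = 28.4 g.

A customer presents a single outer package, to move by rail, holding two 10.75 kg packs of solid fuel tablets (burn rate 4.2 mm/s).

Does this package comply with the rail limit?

Yes

Solid fuel tablets: burn rate 4.2 mm/s > 2.5 mm/s → Class 4.1 (Flammable Solid).
Class 4.1 quantity: two 10.75 kg packs = 21.5 kg.
That is within the Class 4.1 rail limit of 25 kg.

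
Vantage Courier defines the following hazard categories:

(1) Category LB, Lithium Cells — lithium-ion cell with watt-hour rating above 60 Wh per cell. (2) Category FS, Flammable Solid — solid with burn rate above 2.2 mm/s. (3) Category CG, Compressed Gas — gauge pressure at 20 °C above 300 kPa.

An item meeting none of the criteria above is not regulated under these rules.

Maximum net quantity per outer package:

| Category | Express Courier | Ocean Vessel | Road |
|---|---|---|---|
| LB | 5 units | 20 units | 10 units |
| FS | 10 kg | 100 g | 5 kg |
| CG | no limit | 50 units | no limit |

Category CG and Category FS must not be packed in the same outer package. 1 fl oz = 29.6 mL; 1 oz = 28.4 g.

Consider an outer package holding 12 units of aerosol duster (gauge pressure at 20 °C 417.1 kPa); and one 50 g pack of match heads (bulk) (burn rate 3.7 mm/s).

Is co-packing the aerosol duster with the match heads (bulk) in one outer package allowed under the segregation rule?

Gauge pressure at 20 °C 417.1 kPa meets the Category CG criterion (Compressed Gas), so the aerosol duster is Category CG.
Burn rate 3.7 mm/s meets the Category FS criterion (Flammable Solid), so the match heads (bulk) are Category FS.
Category CG and Category FS may not share an outer package.

No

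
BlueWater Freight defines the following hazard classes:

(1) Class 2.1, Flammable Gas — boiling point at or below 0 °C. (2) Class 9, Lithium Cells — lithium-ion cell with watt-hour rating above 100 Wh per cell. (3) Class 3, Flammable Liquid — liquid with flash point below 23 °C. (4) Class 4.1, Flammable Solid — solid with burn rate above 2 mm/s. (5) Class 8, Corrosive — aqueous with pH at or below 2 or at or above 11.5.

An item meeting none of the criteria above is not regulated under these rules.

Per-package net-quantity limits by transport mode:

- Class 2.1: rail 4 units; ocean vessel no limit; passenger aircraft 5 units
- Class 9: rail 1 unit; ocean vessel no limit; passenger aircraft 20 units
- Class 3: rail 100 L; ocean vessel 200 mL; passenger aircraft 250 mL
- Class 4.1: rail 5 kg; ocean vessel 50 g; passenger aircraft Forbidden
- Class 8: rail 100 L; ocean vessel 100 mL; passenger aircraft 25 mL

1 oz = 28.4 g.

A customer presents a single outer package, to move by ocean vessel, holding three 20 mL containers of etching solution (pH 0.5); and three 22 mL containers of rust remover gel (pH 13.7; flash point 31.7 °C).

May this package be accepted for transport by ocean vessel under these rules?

No

Etching solution: pH 0.5 ≤ 2 → Class 8 (Corrosive).
The rust remover gel has pH 13.7, which is ≥ 11.5, so it is Class 8 (Corrosive).
Total Class 8: (three 20 mL containers = 60 mL) + (three 22 mL containers = 66 mL) = 126 mL.
126 mL exceeds the ocean vessel limit of 100 mL for Class 8.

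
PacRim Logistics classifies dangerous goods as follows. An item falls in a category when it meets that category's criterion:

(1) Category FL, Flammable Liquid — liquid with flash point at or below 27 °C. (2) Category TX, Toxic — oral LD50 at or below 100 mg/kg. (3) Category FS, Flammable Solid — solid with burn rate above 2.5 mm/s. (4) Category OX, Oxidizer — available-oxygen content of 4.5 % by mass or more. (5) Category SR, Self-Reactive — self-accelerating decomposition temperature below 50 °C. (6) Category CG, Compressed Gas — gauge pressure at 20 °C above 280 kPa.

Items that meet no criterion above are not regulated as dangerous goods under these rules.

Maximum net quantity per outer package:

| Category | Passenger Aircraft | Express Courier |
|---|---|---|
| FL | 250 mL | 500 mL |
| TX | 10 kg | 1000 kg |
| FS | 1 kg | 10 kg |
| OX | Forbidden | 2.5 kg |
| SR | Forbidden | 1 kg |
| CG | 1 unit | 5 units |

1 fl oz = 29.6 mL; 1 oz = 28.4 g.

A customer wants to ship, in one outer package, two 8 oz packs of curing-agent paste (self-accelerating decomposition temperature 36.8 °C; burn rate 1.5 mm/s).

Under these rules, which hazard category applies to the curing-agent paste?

Curing-agent paste: self-accelerating decomposition temperature 36.8 °C < 50 °C → Category SR (Self-Reactive).

Category SR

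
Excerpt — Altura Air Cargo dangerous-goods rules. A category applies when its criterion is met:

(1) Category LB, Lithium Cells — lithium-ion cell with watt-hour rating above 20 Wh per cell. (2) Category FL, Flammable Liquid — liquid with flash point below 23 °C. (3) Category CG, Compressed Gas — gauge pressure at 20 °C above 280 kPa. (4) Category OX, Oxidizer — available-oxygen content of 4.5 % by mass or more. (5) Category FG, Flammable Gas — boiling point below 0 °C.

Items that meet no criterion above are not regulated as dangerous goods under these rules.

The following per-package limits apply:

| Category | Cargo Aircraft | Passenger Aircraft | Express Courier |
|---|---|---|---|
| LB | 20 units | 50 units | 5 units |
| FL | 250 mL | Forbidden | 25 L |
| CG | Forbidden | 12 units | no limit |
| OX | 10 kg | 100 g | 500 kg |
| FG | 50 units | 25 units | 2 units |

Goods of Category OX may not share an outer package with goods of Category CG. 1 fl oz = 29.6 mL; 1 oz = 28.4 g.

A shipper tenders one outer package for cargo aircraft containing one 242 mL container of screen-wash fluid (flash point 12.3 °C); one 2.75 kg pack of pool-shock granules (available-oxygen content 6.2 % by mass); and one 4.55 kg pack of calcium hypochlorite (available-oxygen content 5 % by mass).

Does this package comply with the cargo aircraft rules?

Flash point 12.3 °C meets the Category FL criterion (Flammable Liquid), so the screen-wash fluid is Category FL.
Pool-shock granules: available-oxygen content 6.2 % by mass ≥ 4.5 % by mass → Category OX (Oxidizer).
Available-oxygen content 5 % by mass meets the Category OX criterion (Oxidizer), so the calcium hypochlorite is Category OX.
Category OX net quantity: 2.75 kg + 4.55 kg = 7.3 kg.
7.3 kg is within the cargo aircraft limit of 10 kg for Category OX.
Category FL quantity: 242 mL.
242 mL ≤ 250 mL (cargo aircraft limit, Category FL) — within limit.
The segregation rule (Category OX with Category CG) does not apply to Category OX with Category FL.
Every hazard category is within its cargo aircraft limit and no segregation rule is violated.

Yes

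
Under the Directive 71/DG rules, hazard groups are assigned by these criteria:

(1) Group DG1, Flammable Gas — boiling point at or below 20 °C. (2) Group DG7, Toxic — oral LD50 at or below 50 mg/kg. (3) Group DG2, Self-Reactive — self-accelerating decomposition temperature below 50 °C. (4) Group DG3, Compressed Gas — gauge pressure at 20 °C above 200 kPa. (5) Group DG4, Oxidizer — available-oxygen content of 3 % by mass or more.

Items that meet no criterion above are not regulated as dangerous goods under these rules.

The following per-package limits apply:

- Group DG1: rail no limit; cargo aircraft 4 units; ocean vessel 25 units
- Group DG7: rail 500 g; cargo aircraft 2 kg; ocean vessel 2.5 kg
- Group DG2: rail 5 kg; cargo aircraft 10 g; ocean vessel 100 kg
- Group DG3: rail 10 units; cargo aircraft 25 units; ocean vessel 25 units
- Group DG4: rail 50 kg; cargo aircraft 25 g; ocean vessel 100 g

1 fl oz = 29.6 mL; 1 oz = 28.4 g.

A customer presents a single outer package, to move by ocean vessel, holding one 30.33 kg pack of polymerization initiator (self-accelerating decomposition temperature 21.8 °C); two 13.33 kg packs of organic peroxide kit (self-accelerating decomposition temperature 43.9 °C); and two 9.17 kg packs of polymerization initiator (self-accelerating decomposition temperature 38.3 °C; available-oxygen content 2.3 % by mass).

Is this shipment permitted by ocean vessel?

Polymerization initiator: self-accelerating decomposition temperature 21.8 °C < 50 °C → Group DG2 (Self-Reactive).
The organic peroxide kit has self-accelerating decomposition temperature 43.9 °C, which is < 50 °C, so it is Group DG2 (Self-Reactive).
With self-accelerating decomposition temperature 38.3 °C (< 50 °C), the polymerization initiator falls in Group DG2.
Total Group DG2: 30.33 kg + (two 13.33 kg packs = 26.66 kg) + (two 9.17 kg packs = 18.34 kg) = 75.33 kg.
That is within the Group DG2 ocean vessel limit of 100 kg.

Yes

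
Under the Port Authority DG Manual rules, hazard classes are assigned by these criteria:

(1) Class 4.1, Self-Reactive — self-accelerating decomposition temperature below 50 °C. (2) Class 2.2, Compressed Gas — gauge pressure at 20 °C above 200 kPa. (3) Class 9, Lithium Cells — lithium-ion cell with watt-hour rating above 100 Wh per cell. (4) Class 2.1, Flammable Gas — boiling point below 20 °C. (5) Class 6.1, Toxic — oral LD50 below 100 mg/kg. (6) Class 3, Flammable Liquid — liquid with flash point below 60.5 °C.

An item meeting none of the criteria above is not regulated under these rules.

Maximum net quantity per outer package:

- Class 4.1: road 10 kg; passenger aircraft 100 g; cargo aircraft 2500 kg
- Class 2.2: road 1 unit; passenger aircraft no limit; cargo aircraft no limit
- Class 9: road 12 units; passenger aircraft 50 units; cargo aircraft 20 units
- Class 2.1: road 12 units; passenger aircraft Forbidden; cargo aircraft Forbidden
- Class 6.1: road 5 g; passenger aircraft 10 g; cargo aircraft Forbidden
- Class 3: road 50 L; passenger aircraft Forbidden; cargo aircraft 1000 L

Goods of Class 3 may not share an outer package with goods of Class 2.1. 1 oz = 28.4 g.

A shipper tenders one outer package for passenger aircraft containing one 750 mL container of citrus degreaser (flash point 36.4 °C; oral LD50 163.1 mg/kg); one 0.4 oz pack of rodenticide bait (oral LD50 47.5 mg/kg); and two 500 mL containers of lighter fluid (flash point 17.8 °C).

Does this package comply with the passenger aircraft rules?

No

Citrus degreaser: flash point 36.4 °C < 60.5 °C → Class 3 (Flammable Liquid).
The rodenticide bait has oral LD50 47.5 mg/kg, which is < 100 mg/kg, so it is Class 6.1 (Toxic).
Flash point 17.8 °C meets the Class 3 criterion (Flammable Liquid), so the lighter fluid is Class 3.
Class 3 net quantity: 750 mL + (two 500 mL containers = 1 L) = 1.75 L.
By passenger aircraft, Class 3 is Forbidden regardless of quantity.
Class 6.1 quantity: one 0.4 oz pack = 11.36 g.
11.36 g > 10 g (passenger aircraft limit, Class 6.1) — over the limit.
The segregation rule (Class 3 with Class 2.1) does not apply to Class 3 with Class 6.1.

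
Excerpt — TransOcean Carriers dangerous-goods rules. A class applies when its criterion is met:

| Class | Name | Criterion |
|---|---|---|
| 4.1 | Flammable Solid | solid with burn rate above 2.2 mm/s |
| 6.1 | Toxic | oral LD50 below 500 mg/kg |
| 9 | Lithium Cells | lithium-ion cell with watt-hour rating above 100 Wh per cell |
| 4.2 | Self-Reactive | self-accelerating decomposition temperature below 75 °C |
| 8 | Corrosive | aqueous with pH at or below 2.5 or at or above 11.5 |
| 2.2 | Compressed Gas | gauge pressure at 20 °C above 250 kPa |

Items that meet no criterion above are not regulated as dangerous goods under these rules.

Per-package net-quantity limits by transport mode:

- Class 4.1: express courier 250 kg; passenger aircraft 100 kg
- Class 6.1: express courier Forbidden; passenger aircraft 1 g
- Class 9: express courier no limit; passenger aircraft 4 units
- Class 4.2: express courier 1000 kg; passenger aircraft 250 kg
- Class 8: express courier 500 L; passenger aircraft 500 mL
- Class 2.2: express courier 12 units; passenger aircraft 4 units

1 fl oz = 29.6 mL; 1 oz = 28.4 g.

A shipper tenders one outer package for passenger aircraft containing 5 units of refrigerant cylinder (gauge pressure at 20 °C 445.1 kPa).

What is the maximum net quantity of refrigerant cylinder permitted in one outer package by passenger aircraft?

4 units

With gauge pressure at 20 °C 445.1 kPa (> 250 kPa), the refrigerant cylinder falls in Class 2.2.
The passenger aircraft limit for Class 2.2 is 4 units.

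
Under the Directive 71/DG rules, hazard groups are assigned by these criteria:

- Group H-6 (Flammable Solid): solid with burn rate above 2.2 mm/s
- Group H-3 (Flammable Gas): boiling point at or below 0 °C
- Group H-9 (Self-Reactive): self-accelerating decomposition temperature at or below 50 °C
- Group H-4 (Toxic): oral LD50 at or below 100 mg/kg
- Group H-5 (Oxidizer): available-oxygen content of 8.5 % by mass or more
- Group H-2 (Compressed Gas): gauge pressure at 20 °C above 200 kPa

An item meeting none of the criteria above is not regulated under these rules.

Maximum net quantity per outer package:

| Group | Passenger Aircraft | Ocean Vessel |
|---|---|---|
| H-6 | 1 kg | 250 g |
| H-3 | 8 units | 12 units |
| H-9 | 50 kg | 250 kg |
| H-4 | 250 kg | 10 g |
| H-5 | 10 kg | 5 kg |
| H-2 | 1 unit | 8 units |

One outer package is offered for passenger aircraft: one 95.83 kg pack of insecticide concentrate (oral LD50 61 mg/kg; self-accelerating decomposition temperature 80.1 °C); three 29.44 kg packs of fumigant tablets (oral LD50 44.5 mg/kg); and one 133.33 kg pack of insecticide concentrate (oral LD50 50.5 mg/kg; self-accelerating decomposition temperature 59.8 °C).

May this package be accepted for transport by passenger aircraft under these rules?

No

Insecticide concentrate: oral LD50 61 mg/kg ≤ 100 mg/kg → Group H-4 (Toxic).
With oral LD50 44.5 mg/kg (≤ 100 mg/kg), the fumigant tablets fall in Group H-4.
Insecticide concentrate: oral LD50 50.5 mg/kg ≤ 100 mg/kg → Group H-4 (Toxic).
Group H-4 net quantity: 95.83 kg + (three 29.44 kg packs = 88.32 kg) + 133.33 kg = 317.48 kg.
317.48 kg > 250 kg (passenger aircraft limit, Group H-4) — over the limit.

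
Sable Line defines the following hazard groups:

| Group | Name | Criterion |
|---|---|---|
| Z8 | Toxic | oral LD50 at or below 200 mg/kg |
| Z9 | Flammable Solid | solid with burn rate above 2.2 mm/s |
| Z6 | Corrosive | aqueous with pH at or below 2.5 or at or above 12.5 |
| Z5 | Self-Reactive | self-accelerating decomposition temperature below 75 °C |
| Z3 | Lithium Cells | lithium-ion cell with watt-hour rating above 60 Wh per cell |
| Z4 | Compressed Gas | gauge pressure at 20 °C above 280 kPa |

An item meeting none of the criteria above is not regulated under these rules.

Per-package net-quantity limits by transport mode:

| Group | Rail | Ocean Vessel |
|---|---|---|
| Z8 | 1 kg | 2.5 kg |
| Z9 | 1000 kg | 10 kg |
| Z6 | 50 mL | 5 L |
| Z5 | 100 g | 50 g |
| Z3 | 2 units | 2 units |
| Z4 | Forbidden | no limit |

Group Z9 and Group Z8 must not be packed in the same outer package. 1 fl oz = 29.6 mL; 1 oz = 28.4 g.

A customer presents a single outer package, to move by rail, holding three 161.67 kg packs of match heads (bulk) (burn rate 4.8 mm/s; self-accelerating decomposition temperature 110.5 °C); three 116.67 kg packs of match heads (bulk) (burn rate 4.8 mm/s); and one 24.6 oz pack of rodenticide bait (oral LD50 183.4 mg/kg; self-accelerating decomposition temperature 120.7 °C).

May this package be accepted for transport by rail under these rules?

No

The match heads (bulk) have burn rate 4.8 mm/s, which is > 2.2 mm/s, so they are Group Z9 (Flammable Solid).
Burn rate 4.8 mm/s meets the Group Z9 criterion (Flammable Solid), so the match heads (bulk) are Group Z9.
Rodenticide bait: oral LD50 183.4 mg/kg ≤ 200 mg/kg → Group Z8 (Toxic).
Total Group Z9: (three 161.67 kg packs = 485.01 kg) + (three 116.67 kg packs = 350.01 kg) = 835.02 kg.
835.02 kg ≤ 1000 kg (rail limit, Group Z9) — within limit.
Group Z8 quantity: one 24.6 oz pack = 698.64 g.
698.64 g ≤ 1 kg (rail limit, Group Z8) — within limit.
Group Z9 and Group Z8 may not share an outer package.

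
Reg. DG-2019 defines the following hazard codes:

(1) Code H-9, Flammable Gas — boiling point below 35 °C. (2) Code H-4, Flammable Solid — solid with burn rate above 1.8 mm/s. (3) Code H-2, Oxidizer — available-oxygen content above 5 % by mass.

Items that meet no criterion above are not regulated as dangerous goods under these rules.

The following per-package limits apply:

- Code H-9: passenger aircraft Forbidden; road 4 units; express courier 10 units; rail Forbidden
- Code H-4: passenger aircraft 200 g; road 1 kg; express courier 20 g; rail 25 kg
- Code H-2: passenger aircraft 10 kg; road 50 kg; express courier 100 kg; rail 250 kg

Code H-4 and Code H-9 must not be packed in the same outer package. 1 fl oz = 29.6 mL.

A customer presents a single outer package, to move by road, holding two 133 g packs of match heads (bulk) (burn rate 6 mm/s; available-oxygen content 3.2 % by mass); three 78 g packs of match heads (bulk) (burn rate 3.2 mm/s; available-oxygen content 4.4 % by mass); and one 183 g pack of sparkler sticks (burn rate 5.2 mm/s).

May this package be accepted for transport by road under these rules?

With burn rate 6 mm/s (> 1.8 mm/s), the match heads (bulk) fall in Code H-4.
Burn rate 3.2 mm/s meets the Code H-4 criterion (Flammable Solid), so the match heads (bulk) are Code H-4.
Burn rate 5.2 mm/s meets the Code H-4 criterion (Flammable Solid), so the sparkler sticks are Code H-4.
Total Code H-4: (two 133 g packs = 266 g) + (three 78 g packs = 234 g) + 183 g = 683 g.
683 g is within the road limit of 1 kg for Code H-4.

Yes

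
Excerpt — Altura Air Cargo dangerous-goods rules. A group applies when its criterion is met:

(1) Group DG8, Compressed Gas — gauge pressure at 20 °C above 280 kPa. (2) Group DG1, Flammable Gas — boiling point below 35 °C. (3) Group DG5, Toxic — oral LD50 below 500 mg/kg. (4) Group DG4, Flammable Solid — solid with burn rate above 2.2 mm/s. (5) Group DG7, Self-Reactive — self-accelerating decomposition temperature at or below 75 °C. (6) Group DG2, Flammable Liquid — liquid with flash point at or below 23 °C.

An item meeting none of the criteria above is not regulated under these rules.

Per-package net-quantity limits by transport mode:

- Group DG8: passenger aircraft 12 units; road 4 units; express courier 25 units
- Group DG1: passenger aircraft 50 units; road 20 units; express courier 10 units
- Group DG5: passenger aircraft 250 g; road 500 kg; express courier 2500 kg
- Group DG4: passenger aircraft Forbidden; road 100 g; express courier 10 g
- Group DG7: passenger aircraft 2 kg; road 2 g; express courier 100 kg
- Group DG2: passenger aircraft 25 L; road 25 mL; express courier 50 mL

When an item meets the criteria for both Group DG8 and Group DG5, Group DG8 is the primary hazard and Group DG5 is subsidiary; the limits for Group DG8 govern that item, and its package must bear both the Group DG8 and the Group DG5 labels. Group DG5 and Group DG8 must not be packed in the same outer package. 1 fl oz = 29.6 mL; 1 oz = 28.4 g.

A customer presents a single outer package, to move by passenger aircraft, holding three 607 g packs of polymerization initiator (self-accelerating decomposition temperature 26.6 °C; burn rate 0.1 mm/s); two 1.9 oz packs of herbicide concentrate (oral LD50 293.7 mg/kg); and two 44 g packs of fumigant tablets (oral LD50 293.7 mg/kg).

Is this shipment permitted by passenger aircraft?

Polymerization initiator: self-accelerating decomposition temperature 26.6 °C ≤ 75 °C → Group DG7 (Self-Reactive).
Oral LD50 293.7 mg/kg meets the Group DG5 criterion (Toxic), so the herbicide concentrate is Group DG5.
With oral LD50 293.7 mg/kg (< 500 mg/kg), the fumigant tablets fall in Group DG5.
Total Group DG5: (two 1.9 oz packs = 107.92 g) + (two 44 g packs = 88 g) = 195.92 g.
195.92 g ≤ 250 g (passenger aircraft limit, Group DG5) — within limit.
Group DG7 quantity: three 607 g packs = 1.821 kg.
1.821 kg ≤ 2 kg (passenger aircraft limit, Group DG7) — within limit.
The segregation rule (Group DG5 with Group DG8) does not apply to Group DG5 with Group DG7.
Every hazard group is within its passenger aircraft limit and no segregation rule is violated.

Yes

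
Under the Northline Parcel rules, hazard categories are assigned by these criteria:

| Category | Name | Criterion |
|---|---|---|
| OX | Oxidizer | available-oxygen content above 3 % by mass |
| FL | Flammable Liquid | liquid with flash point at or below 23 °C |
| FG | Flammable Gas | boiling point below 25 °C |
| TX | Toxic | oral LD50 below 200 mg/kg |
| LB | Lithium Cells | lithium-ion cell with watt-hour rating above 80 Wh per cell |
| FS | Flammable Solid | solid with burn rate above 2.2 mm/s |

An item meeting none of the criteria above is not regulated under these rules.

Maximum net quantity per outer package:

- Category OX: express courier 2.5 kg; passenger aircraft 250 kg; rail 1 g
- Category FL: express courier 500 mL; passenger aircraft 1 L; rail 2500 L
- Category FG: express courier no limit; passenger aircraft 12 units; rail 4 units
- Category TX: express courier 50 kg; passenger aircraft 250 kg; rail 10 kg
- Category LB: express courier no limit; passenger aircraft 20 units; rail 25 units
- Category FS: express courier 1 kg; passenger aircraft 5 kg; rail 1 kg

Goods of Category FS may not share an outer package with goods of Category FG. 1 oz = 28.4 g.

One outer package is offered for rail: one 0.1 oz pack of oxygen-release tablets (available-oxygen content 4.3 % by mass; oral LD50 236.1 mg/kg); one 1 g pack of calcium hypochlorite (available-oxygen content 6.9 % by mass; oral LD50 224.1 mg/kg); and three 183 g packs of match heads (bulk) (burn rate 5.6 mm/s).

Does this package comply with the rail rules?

No

Available-oxygen content 4.3 % by mass meets the Category OX criterion (Oxidizer), so the oxygen-release tablets are Category OX.
Available-oxygen content 6.9 % by mass meets the Category OX criterion (Oxidizer), so the calcium hypochlorite is Category OX.
The match heads (bulk) have burn rate 5.6 mm/s, which is > 2.2 mm/s, so they are Category FS (Flammable Solid).
Category OX net quantity: (one 0.1 oz pack = 2.84 g) + 1 g = 3.84 g.
That exceeds the Category OX rail limit of 1 g.
Category FS quantity: three 183 g packs = 549 g.
549 g ≤ 1 kg (rail limit, Category FS) — within limit.
The segregation rule (Category FS with Category FG) does not apply to Category OX with Category FS.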